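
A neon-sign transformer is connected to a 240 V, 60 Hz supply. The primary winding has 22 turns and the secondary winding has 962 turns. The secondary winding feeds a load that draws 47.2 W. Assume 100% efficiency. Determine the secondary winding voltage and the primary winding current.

V_s ≈ 10500 V, I_p ≈ 0.197 A

V_s = V_p × N_s/N_p = 240 × 962/22 = 10495 V.
I_s = P/V_s = 47.2/10495 = 0.0044976 A.
I_p = I_s × N_s/N_p = 0.0044976 × 962/22 = 0.197 A.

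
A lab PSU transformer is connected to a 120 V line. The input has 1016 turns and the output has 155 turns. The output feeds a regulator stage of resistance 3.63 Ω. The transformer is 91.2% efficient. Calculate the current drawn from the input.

V_out = 120 × 155/1016 = 18.307 V.
I_out = V_out/R = 18.307/3.63 = 5.0433 A.
P_out = V_out I_out = 18.307 × 5.0433 = 92.328 W.
P_in = P_out/η = 92.328/0.912 = 101.24 W.
I_in = P_in/V_in = 101.24/120 = 0.844 A.

I_in ≈ 0.844 A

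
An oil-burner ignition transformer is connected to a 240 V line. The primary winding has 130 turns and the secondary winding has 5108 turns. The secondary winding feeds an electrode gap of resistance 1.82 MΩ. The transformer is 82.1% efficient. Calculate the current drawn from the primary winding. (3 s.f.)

I_p ≈ 0.248 A

V_s = 240 × 5108/130 = 9430.2 V.
I_s = V_s/R = 9430.2/(1.82×10^6) = 0.0051814 A.
P_out = V_s I_s = 9430.2 × 0.0051814 = 48.861 W.
P_in = P_out/η = 48.861/0.821 = 59.515 W.
I_p = P_in/V_p = 59.515/240 = 0.248 A.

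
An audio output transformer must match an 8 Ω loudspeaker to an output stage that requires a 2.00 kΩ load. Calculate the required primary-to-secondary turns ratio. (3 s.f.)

N_p/N_s ≈ 15.8

Z_p/Z_s = (N_p/N_s)², so N_p/N_s = √(2000/8) = √250 = 15.8.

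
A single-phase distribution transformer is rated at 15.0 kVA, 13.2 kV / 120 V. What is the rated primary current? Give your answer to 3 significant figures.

I_p = S/V_p = 15000/13200 = 1.14 A.

I_p ≈ 1.14 A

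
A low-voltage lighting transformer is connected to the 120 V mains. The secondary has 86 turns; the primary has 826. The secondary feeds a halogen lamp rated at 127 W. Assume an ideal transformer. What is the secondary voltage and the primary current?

V_s ≈ 12.5 V, I_p ≈ 1.06 A

V_s = V_p × N_s/N_p = 120 × 86/826 = 12.494 V.
I_s = P/V_s = 127/12.494 = 10.165 A.
I_p = I_s × N_s/N_p = 10.165 × 86/826 = 1.06 A.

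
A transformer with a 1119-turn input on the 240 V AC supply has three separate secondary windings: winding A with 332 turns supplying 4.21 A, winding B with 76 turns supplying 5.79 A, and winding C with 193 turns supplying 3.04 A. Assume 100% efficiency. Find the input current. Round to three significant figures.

I_in ≈ 2.17 A

V_A = 240 × 332/1119 = 71.206 V; V_B = 240 × 76/1119 = 16.300 V; V_C = 240 × 193/1119 = 41.394 V.
P_out = V_A I_A + V_B I_B + V_C I_C = 71.206×4.21 + 16.300×5.79 + 41.394×3.04 = 299.78 + 94.379 + 125.84 = 520.00 W.
Ideal ⇒ P_in = P_out, so I_in = P_out/V_in = 520.00/240 = 2.17 A.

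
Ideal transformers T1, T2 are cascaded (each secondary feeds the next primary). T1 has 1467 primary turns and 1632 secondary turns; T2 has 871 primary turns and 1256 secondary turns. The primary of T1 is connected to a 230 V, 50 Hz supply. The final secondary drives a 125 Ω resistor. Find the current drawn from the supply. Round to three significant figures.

I_supply ≈ 4.74 A

After T1: V = 230.00 × 1632/1467 = 255.87 V.
After T2: V = 255.87 × 1256/871 = 368.97 V.
I_load = 368.97/125 = 2.9517 A, so P_out = 368.97 × 2.9517 = 1089.1 W.
All ideal ⇒ P_in = P_out, so I_supply = 1089.1/230 = 4.74 A.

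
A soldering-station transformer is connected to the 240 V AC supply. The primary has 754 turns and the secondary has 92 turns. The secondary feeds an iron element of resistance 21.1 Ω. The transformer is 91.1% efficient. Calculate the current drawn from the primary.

I_p ≈ 0.186 A

V_s = 240 × 92/754 = 29.284 V.
I_s = V_s/R = 29.284/21.1 = 1.3879 A.
P_out = V_s I_s = 29.284 × 1.3879 = 40.642 W.
P_in = P_out/η = 40.642/0.911 = 44.612 W.
I_p = P_in/V_p = 44.612/240 = 0.186 A.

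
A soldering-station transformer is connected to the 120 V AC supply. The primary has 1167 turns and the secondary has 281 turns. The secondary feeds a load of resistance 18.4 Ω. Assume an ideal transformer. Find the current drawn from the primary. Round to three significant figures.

V_s = V_p × N_s/N_p = 120 × 281/1167 = 28.895 V.
I_s = V_s/R = 28.895/18.4 = 1.5704 A.
For an ideal transformer I_p N_p = I_s N_s, so I_p = 1.5704 × 281/1167 = 0.378 A.

I_p ≈ 0.378 A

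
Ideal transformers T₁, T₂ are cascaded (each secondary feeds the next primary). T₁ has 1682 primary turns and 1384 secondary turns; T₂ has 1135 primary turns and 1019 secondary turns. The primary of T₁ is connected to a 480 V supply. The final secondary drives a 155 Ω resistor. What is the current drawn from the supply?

After T₁: V = 480.00 × 1384/1682 = 394.96 V.
After T₂: V = 394.96 × 1019/1135 = 354.59 V.
I_load = 354.59/155 = 2.2877 A, so P_out = 354.59 × 2.2877 = 811.20 W.
All ideal ⇒ P_in = P_out, so I_supply = 811.20/480 = 1.69 A.

I_supply ≈ 1.69 A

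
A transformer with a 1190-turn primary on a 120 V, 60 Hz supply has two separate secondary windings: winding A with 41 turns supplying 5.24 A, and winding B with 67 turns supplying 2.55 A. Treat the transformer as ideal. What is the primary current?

V_A = 120 × 41/1190 = 4.1345 V; V_B = 120 × 67/1190 = 6.7563 V.
P_out = V_A I_A + V_B I_B = 4.1345×5.24 + 6.7563×2.55 = 21.665 + 17.229 = 38.893 W.
Ideal ⇒ P_in = P_out, so I_p = P_out/V_p = 38.893/120 = 0.324 A.

I_p ≈ 0.324 A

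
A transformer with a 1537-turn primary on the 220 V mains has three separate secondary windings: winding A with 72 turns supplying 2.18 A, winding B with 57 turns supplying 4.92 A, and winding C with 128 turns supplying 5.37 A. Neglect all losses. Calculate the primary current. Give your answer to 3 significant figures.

V_A = 220 × 72/1537 = 10.306 V; V_B = 220 × 57/1537 = 8.1588 V; V_C = 220 × 128/1537 = 18.321 V.
P_out = V_A I_A + V_B I_B + V_C I_C = 10.306×2.18 + 8.1588×4.92 + 18.321×5.37 = 22.467 + 40.141 + 98.386 = 160.99 W.
Ideal ⇒ P_in = P_out, so I_p = P_out/V_p = 160.99/220 = 0.732 A.

I_p ≈ 0.732 A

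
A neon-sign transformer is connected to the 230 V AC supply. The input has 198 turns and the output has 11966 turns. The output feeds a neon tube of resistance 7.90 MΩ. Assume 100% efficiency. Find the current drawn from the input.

I_in ≈ 0.106 A

V_out = V_in × N_out/N_in = 230 × 11966/198 = 13900 V.
I_out = V_out/R = 13900/(7.90×10^6) = 0.0017595 A.
For an ideal transformer I_in N_in = I_out N_out, so I_in = 0.0017595 × 11966/198 = 0.106 A.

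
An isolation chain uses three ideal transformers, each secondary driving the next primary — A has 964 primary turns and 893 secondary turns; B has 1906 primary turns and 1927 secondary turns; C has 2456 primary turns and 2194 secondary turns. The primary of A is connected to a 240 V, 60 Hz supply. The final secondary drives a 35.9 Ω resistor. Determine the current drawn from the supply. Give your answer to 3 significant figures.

I_supply ≈ 4.68 A

After A: V = 240.00 × 893/964 = 222.32 V.
After B: V = 222.32 × 1927/1906 = 224.77 V.
After C: V = 224.77 × 2194/2456 = 200.79 V.
I_load = 200.79/35.9 = 5.5932 A, so P_out = 200.79 × 5.5932 = 1123.1 W.
All ideal ⇒ P_in = P_out, so I_supply = 1123.1/240 = 4.68 A.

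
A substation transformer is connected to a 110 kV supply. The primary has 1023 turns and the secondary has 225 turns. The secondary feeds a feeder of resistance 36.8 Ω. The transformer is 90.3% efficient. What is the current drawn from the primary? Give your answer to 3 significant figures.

V_s = 110000 × 225/1023 = 24194 V.
I_s = V_s/R = 24194/36.8 = 657.43 A.
P_out = V_s I_s = 24194 × 657.43 = 1.5906×10^7 W.
P_in = P_out/η = 1.5906×10^7/0.903 = 1.7614×10^7 W.
I_p = P_in/V_p = 1.7614×10^7/110000 = 160 A.

I_p ≈ 160 A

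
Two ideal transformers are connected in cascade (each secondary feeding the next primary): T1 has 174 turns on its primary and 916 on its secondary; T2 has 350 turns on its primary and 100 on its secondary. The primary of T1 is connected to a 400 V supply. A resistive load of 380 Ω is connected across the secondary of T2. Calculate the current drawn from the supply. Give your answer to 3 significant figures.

I_supply ≈ 2.38 A

After T1: V = 400.00 × 916/174 = 2105.7 V.
After T2: V = 2105.7 × 100/350 = 601.64 V.
I_load = 601.64/380 = 1.5833 A, so P_out = 601.64 × 1.5833 = 952.56 W.
All ideal ⇒ P_in = P_out, so I_supply = 952.56/400 = 2.38 A.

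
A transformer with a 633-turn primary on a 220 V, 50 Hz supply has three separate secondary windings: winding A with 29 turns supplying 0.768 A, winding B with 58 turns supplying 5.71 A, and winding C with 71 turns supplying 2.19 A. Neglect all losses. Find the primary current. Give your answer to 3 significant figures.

V_A = 220 × 29/633 = 10.079 V; V_B = 220 × 58/633 = 20.158 V; V_C = 220 × 71/633 = 24.676 V.
P_out = V_A I_A + V_B I_B + V_C I_C = 10.079×0.768 + 20.158×5.71 + 24.676×2.19 = 7.7407 + 115.10 + 54.041 = 176.88 W.
Ideal ⇒ P_in = P_out, so I_p = P_out/V_p = 176.88/220 = 0.804 A.

I_p ≈ 0.804 A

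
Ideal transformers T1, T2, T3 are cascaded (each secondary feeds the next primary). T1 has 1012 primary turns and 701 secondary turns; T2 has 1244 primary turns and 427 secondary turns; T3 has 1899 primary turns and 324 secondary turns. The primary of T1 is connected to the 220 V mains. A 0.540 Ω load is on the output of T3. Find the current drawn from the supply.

I_supply ≈ 0.670 A

After T1: V = 220.00 × 701/1012 = 152.39 V.
After T2: V = 152.39 × 427/1244 = 52.308 V.
After T3: V = 52.308 × 324/1899 = 8.9246 V.
I_load = 8.9246/0.540 = 16.527 A, so P_out = 8.9246 × 16.527 = 147.50 W.
All ideal ⇒ P_in = P_out, so I_supply = 147.50/220 = 0.670 A.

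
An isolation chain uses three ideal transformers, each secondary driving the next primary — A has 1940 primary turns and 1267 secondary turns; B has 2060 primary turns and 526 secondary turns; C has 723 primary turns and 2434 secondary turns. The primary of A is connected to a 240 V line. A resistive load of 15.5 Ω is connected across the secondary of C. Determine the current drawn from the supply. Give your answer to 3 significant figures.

I_supply ≈ 4.88 A

After A: V = 240.00 × 1267/1940 = 156.74 V.
After B: V = 156.74 × 526/2060 = 40.023 V.
After C: V = 40.023 × 2434/723 = 134.74 V.
I_load = 134.74/15.5 = 8.6927 A, so P_out = 134.74 × 8.6927 = 1171.2 W.
All ideal ⇒ P_in = P_out, so I_supply = 1171.2/240 = 4.88 A.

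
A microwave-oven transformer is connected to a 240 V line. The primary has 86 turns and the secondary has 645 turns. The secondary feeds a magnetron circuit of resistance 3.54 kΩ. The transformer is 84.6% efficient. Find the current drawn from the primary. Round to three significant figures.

I_p ≈ 4.51 A

V_s = 240 × 645/86 = 1800.0 V.
I_s = V_s/R = 1800.0/3540 = 0.50847 A.
P_out = V_s I_s = 1800.0 × 0.50847 = 915.25 W.
P_in = P_out/η = 915.25/0.846 = 1081.9 W.
I_p = P_in/V_p = 1081.9/240 = 4.51 A.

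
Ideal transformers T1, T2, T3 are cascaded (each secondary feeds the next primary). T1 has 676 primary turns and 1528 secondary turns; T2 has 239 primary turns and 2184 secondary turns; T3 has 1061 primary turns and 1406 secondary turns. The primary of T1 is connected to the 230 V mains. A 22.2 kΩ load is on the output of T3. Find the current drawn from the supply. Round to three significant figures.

Secondary of T1: V = 230.00 × 1528/676 = 519.88 V.
Secondary of T2: V = 519.88 × 2184/239 = 4750.7 V.
Secondary of T3: V = 4750.7 × 1406/1061 = 6295.5 V.
I_load = 6295.5/22200 = 0.28358 A, so P_out = 6295.5 × 0.28358 = 1785.3 W.
All ideal ⇒ P_in = P_out, so I_supply = 1785.3/230 = 7.76 A.

I_supply ≈ 7.76 A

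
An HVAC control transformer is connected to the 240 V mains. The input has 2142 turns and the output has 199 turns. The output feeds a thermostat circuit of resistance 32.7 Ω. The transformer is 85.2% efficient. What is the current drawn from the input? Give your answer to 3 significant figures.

V_out = 240 × 199/2142 = 22.297 V.
I_out = V_out/R = 22.297/32.7 = 0.68186 A.
P_out = V_out I_out = 22.297 × 0.68186 = 15.203 W.
P_in = P_out/η = 15.203/0.852 = 17.844 W.
I_in = P_in/V_in = 17.844/240 = 0.0744 A.

I_in ≈ 0.0744 A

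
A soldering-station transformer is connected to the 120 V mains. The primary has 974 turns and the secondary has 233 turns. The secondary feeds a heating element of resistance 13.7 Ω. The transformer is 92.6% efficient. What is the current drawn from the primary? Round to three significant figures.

I_p ≈ 0.541 A

V_s = 120 × 233/974 = 28.706 V.
I_s = V_s/R = 28.706/13.7 = 2.0954 A.
P_out = V_s I_s = 28.706 × 2.0954 = 60.150 W.
P_in = P_out/η = 60.150/0.926 = 64.957 W.
I_p = P_in/V_p = 64.957/120 = 0.541 A.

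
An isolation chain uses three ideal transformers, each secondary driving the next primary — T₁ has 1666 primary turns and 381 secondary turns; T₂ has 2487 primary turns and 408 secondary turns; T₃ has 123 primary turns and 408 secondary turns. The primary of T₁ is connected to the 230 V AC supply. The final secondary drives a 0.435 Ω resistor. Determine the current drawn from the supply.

I_supply ≈ 8.19 A

Secondary of T₁: V = 230.00 × 381/1666 = 52.599 V.
Secondary of T₂: V = 52.599 × 408/2487 = 8.6290 V.
Secondary of T₃: V = 8.6290 × 408/123 = 28.623 V.
I_load = 28.623/0.435 = 65.800 A, so P_out = 28.623 × 65.800 = 1883.4 W.
All ideal ⇒ P_in = P_out, so I_supply = 1883.4/230 = 8.19 A.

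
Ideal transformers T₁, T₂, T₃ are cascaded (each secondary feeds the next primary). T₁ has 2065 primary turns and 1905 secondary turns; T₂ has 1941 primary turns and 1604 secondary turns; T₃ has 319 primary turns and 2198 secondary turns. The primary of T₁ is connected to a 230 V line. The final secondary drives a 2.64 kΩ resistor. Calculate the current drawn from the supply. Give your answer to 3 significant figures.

After T₁: V = 230.00 × 1905/2065 = 212.18 V.
After T₂: V = 212.18 × 1604/1941 = 175.34 V.
After T₃: V = 175.34 × 2198/319 = 1208.1 V.
I_load = 1208.1/2640 = 0.45763 A, so P_out = 1208.1 × 0.45763 = 552.88 W.
All ideal ⇒ P_in = P_out, so I_supply = 552.88/230 = 2.40 A.

I_supply ≈ 2.40 A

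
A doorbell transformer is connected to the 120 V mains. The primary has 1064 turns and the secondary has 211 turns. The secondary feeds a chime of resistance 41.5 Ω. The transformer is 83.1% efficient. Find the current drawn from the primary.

I_p ≈ 0.137 A

V_s = 120 × 211/1064 = 23.797 V.
I_s = V_s/R = 23.797/41.5 = 0.57342 A.
P_out = V_s I_s = 23.797 × 0.57342 = 13.646 W.
P_in = P_out/η = 13.646/0.831 = 16.421 W.
I_p = P_in/V_p = 16.421/120 = 0.137 A.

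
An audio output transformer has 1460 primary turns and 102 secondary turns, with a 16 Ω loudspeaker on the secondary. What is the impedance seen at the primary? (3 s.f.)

Z_p ≈ 3280 Ω

Z_p = (N_p/N_s)² × Z_s = (1460/102)² × 16 = 3280 Ω.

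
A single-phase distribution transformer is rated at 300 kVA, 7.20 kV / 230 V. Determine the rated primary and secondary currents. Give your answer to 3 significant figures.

I_p = S/V_p = 300000/7200 = 41.7 A.
I_s = S/V_s = 300000/230 = 1300 A.

I_p ≈ 41.7 A, I_s ≈ 1300 A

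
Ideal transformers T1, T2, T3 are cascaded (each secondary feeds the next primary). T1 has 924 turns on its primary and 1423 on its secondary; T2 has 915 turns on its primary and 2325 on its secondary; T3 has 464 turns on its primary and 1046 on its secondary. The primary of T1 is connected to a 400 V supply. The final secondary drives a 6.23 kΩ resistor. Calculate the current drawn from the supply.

I_supply ≈ 5.00 A

After T1: V = 400.00 × 1423/924 = 616.02 V.
After T2: V = 616.02 × 2325/915 = 1565.3 V.
After T3: V = 1565.3 × 1046/464 = 3528.6 V.
I_load = 3528.6/6230 = 0.56640 A, so P_out = 3528.6 × 0.56640 = 1998.6 W.
All ideal ⇒ P_in = P_out, so I_supply = 1998.6/400 = 5.00 A.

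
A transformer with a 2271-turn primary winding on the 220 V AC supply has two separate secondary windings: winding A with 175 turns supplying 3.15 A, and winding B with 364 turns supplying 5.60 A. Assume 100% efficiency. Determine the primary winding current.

V_A = 220 × 175/2271 = 16.953 V; V_B = 220 × 364/2271 = 35.262 V.
P_out = V_A I_A + V_B I_B = 16.953×3.15 + 35.262×5.60 = 53.402 + 197.47 = 250.87 W.
Ideal ⇒ P_in = P_out, so I_p = P_out/V_p = 250.87/220 = 1.14 A.

I_p ≈ 1.14 A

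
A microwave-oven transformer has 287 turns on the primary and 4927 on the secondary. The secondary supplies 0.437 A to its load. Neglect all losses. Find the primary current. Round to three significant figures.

I_p ≈ 7.50 A

For an ideal transformer I_p/I_s = N_s/N_p, so I_p = 0.437 × 4927/287 = 7.50 A.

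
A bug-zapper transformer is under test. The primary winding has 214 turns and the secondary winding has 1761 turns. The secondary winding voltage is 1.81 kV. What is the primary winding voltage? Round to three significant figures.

V_p ≈ 220 V

V_p/V_s = N_p/N_s, so V_p = 1810 × 214/1761 = 220 V.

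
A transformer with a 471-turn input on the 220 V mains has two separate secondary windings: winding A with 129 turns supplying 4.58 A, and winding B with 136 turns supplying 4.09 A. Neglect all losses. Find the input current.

I_in ≈ 2.44 A

V_A = 220 × 129/471 = 60.255 V; V_B = 220 × 136/471 = 63.524 V.
P_out = V_A I_A + V_B I_B = 60.255×4.58 + 63.524×4.09 = 275.97 + 259.81 = 535.78 W.
Ideal ⇒ P_in = P_out, so I_in = P_out/V_in = 535.78/220 = 2.44 A.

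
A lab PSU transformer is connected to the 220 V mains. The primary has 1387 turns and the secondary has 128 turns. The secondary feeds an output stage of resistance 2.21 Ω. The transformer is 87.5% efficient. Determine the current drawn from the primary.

I_p ≈ 0.969 A

V_s = 220 × 128/1387 = 20.303 V.
I_s = V_s/R = 20.303/2.21 = 9.1868 A.
P_out = V_s I_s = 20.303 × 9.1868 = 186.52 W.
P_in = P_out/η = 186.52/0.875 = 213.16 W.
I_p = P_in/V_p = 213.16/220 = 0.969 A.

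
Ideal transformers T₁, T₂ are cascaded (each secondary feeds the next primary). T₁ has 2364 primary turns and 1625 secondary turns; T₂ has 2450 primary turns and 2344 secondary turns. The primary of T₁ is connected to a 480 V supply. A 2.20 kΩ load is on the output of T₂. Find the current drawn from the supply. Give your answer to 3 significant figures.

After T₁: V = 480.00 × 1625/2364 = 329.95 V.
After T₂: V = 329.95 × 2344/2450 = 315.67 V.
I_load = 315.67/2200 = 0.14349 A, so P_out = 315.67 × 0.14349 = 45.295 W.
All ideal ⇒ P_in = P_out, so I_supply = 45.295/480 = 0.0944 A.

I_supply ≈ 0.0944 A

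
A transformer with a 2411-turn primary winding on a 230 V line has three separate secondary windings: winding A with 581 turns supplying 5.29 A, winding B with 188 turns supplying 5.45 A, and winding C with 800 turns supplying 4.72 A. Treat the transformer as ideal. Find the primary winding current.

V_A = 230 × 581/2411 = 55.425 V; V_B = 230 × 188/2411 = 17.934 V; V_C = 230 × 800/2411 = 76.317 V.
P_out = V_A I_A + V_B I_B + V_C I_C = 55.425×5.29 + 17.934×5.45 + 76.317×4.72 = 293.20 + 97.743 + 360.22 = 751.16 W.
Ideal ⇒ P_in = P_out, so I_p = P_out/V_p = 751.16/230 = 3.27 A.

I_p ≈ 3.27 A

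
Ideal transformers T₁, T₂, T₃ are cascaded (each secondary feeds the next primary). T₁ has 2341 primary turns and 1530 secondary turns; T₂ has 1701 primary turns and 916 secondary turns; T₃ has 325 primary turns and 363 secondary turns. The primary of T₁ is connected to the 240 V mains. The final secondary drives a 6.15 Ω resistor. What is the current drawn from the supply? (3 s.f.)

Secondary of T₁: V = 240.00 × 1530/2341 = 156.86 V.
Secondary of T₂: V = 156.86 × 916/1701 = 84.468 V.
Secondary of T₃: V = 84.468 × 363/325 = 94.344 V.
I_load = 94.344/6.15 = 15.341 A, so P_out = 94.344 × 15.341 = 1447.3 W.
All ideal ⇒ P_in = P_out, so I_supply = 1447.3/240 = 6.03 A.

I_supply ≈ 6.03 A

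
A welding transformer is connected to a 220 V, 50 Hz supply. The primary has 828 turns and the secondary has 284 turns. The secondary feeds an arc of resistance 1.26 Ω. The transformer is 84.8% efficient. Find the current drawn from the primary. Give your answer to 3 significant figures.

I_p ≈ 24.2 A

V_s = 220 × 284/828 = 75.459 V.
I_s = V_s/R = 75.459/1.26 = 59.888 A.
P_out = V_s I_s = 75.459 × 59.888 = 4519.1 W.
P_in = P_out/η = 4519.1/0.848 = 5329.1 W.
I_p = P_in/V_p = 5329.1/220 = 24.2 A.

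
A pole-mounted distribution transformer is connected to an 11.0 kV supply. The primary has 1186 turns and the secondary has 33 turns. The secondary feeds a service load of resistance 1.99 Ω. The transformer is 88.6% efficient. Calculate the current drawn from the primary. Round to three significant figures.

V_s = 11000 × 33/1186 = 306.07 V.
I_s = V_s/R = 306.07/1.99 = 153.80 A.
P_out = V_s I_s = 306.07 × 153.80 = 47075 W.
P_in = P_out/η = 47075/0.886 = 53132 W.
I_p = P_in/V_p = 53132/11000 = 4.83 A.

I_p ≈ 4.83 A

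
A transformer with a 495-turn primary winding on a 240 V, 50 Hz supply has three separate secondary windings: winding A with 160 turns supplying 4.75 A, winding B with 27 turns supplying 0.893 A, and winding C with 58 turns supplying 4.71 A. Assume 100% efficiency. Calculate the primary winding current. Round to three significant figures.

V_A = 240 × 160/495 = 77.576 V; V_B = 240 × 27/495 = 13.091 V; V_C = 240 × 58/495 = 28.121 V.
P_out = V_A I_A + V_B I_B + V_C I_C = 77.576×4.75 + 13.091×0.893 + 28.121×4.71 = 368.48 + 11.690 + 132.45 = 512.63 W.
Ideal ⇒ P_in = P_out, so I_p = P_out/V_p = 512.63/240 = 2.14 A.

I_p ≈ 2.14 A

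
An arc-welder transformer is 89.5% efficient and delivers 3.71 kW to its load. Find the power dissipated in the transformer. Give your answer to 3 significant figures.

P_loss ≈ 435 W

P_in = P_out/η = 3710/0.895 = 4145.25 W.
P_loss = P_in − P_out = 4145.25 − 3710 = 435 W.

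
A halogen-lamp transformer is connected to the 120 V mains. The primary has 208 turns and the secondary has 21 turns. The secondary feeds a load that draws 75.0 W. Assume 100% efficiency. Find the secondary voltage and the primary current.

V_s ≈ 12.1 V, I_p ≈ 0.625 A

V_s = V_p × N_s/N_p = 120 × 21/208 = 12.115 V.
I_s = P/V_s = 75.0/12.115 = 6.1905 A.
I_p = I_s × N_s/N_p = 6.1905 × 21/208 = 0.625 A.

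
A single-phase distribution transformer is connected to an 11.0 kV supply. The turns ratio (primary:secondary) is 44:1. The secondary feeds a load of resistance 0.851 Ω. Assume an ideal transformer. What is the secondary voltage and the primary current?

V_s ≈ 250 V, I_p ≈ 6.68 A

V_s = V_p × N_s/N_p = 11000 × 1/44 = 250.00 V.
I_s = V_s/R = 250.00/0.851 = 293.77 A.
I_p = I_s × N_s/N_p = 293.77 × 1/44 = 6.68 A.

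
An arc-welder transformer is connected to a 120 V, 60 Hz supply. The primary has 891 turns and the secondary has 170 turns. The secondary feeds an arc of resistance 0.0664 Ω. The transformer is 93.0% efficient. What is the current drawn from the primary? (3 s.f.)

V_s = 120 × 170/891 = 22.896 V.
I_s = V_s/R = 22.896/0.0664 = 344.81 A.
P_out = V_s I_s = 22.896 × 344.81 = 7894.7 W.
P_in = P_out/η = 7894.7/0.930 = 8488.9 W.
I_p = P_in/V_p = 8488.9/120 = 70.7 A.

I_p ≈ 70.7 A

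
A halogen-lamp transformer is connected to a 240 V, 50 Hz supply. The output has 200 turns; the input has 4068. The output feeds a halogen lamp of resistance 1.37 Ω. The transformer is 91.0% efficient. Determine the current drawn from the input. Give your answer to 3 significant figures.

I_in ≈ 0.465 A

V_out = 240 × 200/4068 = 11.799 V.
I_out = V_out/R = 11.799/1.37 = 8.6127 A.
P_out = V_out I_out = 11.799 × 8.6127 = 101.62 W.
P_in = P_out/η = 101.62/0.910 = 111.68 W.
I_in = P_in/V_in = 111.68/240 = 0.465 A.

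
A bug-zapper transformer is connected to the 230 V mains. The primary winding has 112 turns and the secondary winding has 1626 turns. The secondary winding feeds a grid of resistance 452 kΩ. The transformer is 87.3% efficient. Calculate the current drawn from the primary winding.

V_s = 230 × 1626/112 = 3339.1 V.
I_s = V_s/R = 3339.1/452000 = 0.0073874 A.
P_out = V_s I_s = 3339.1 × 0.0073874 = 24.667 W.
P_in = P_out/η = 24.667/0.873 = 28.256 W.
I_p = P_in/V_p = 28.256/230 = 0.123 A.

I_p ≈ 0.123 A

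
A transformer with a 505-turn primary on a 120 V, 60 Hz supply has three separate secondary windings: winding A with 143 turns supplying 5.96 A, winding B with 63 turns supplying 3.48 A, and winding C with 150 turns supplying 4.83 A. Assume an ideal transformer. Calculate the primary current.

V_A = 120 × 143/505 = 33.980 V; V_B = 120 × 63/505 = 14.970 V; V_C = 120 × 150/505 = 35.644 V.
P_out = V_A I_A + V_B I_B + V_C I_C = 33.980×5.96 + 14.970×3.48 + 35.644×4.83 = 202.52 + 52.097 + 172.16 = 426.78 W.
Ideal ⇒ P_in = P_out, so I_p = P_out/V_p = 426.78/120 = 3.56 A.

I_p ≈ 3.56 A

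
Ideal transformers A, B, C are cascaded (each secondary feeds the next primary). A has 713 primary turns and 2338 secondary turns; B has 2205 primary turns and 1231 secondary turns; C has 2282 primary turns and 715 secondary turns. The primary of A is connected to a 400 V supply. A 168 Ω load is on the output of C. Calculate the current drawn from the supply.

Secondary of A: V = 400.00 × 2338/713 = 1311.6 V.
Secondary of B: V = 1311.6 × 1231/2205 = 732.26 V.
Secondary of C: V = 732.26 × 715/2282 = 229.43 V.
I_load = 229.43/168 = 1.3657 A, so P_out = 229.43 × 1.3657 = 313.33 W.
All ideal ⇒ P_in = P_out, so I_supply = 313.33/400 = 0.783 A.

I_supply ≈ 0.783 A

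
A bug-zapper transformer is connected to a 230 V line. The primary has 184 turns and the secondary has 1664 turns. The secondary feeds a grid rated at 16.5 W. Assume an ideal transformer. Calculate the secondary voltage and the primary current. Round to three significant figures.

V_s ≈ 2080 V, I_p ≈ 0.0717 A

V_s = V_p × N_s/N_p = 230 × 1664/184 = 2080.0 V.
I_s = P/V_s = 16.5/2080.0 = 0.0079327 A.
I_p = I_s × N_s/N_p = 0.0079327 × 1664/184 = 0.0717 A.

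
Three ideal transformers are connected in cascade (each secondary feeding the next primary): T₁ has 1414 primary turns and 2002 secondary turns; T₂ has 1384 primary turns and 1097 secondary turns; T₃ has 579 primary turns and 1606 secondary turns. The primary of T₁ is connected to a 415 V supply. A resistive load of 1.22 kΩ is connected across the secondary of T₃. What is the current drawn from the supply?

I_supply ≈ 3.30 A

After T₁: V = 415.00 × 2002/1414 = 587.57 V.
After T₂: V = 587.57 × 1097/1384 = 465.73 V.
After T₃: V = 465.73 × 1606/579 = 1291.8 V.
I_load = 1291.8/1220 = 1.0589 A, so P_out = 1291.8 × 1.0589 = 1367.9 W.
All ideal ⇒ P_in = P_out, so I_supply = 1367.9/415 = 3.30 A.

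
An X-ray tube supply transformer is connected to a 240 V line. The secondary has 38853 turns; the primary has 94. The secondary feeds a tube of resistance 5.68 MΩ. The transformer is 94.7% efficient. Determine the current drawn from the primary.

V_s = 240 × 38853/94 = 99199 V.
I_s = V_s/R = 99199/(5.68×10^6) = 0.017465 A.
P_out = V_s I_s = 99199 × 0.017465 = 1732.5 W.
P_in = P_out/η = 1732.5/0.947 = 1829.4 W.
I_p = P_in/V_p = 1829.4/240 = 7.62 A.

I_p ≈ 7.62 A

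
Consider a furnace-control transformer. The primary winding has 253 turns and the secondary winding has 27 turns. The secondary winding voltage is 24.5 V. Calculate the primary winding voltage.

V_p ≈ 230 V

V_p/V_s = N_p/N_s, so V_p = 24.5 × 253/27 = 230 V.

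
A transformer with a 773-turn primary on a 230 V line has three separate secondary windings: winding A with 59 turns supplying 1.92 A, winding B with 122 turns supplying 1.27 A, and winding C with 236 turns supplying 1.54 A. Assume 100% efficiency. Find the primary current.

V_A = 230 × 59/773 = 17.555 V; V_B = 230 × 122/773 = 36.300 V; V_C = 230 × 236/773 = 70.220 V.
P_out = V_A I_A + V_B I_B + V_C I_C = 17.555×1.92 + 36.300×1.27 + 70.220×1.54 = 33.706 + 46.101 + 108.14 = 187.95 W.
Ideal ⇒ P_in = P_out, so I_p = P_out/V_p = 187.95/230 = 0.817 A.

I_p ≈ 0.817 A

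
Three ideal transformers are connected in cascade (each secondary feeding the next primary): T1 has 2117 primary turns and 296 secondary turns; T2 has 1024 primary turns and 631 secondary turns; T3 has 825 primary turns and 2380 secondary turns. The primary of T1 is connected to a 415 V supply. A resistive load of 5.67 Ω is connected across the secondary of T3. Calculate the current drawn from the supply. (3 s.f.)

I_supply ≈ 4.52 A

Secondary of T1: V = 415.00 × 296/2117 = 58.026 V.
Secondary of T2: V = 58.026 × 631/1024 = 35.756 V.
Secondary of T3: V = 35.756 × 2380/825 = 103.15 V.
I_load = 103.15/5.67 = 18.192 A, so P_out = 103.15 × 18.192 = 1876.5 W.
All ideal ⇒ P_in = P_out, so I_supply = 1876.5/415 = 4.52 A.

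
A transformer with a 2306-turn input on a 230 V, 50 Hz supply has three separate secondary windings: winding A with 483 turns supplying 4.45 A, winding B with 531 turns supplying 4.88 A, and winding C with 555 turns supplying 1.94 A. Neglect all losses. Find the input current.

V_A = 230 × 483/2306 = 48.174 V; V_B = 230 × 531/2306 = 52.962 V; V_C = 230 × 555/2306 = 55.356 V.
P_out = V_A I_A + V_B I_B + V_C I_C = 48.174×4.45 + 52.962×4.88 + 55.356×1.94 = 214.38 + 258.45 + 107.39 = 580.22 W.
Ideal ⇒ P_in = P_out, so I_in = P_out/V_in = 580.22/230 = 2.52 A.

I_in ≈ 2.52 A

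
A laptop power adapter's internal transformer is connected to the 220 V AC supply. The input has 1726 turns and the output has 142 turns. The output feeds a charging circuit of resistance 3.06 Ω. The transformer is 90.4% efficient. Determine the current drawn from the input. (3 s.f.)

I_in ≈ 0.538 A

V_out = 220 × 142/1726 = 18.100 V.
I_out = V_out/R = 18.100/3.06 = 5.9149 A.
P_out = V_out I_out = 18.100 × 5.9149 = 107.06 W.
P_in = P_out/η = 107.06/0.904 = 118.43 W.
I_in = P_in/V_in = 118.43/220 = 0.538 A.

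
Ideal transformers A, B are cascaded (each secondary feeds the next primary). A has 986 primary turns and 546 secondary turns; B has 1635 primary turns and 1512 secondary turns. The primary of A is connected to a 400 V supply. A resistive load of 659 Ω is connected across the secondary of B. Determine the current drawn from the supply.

I_supply ≈ 0.159 A

After A: V = 400.00 × 546/986 = 221.50 V.
After B: V = 221.50 × 1512/1635 = 204.84 V.
I_load = 204.84/659 = 0.31083 A, so P_out = 204.84 × 0.31083 = 63.670 W.
All ideal ⇒ P_in = P_out, so I_supply = 63.670/400 = 0.159 A.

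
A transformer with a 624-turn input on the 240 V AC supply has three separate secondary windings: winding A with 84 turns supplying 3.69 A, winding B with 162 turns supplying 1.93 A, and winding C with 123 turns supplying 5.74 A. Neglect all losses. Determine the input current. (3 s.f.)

I_in ≈ 2.13 A

V_A = 240 × 84/624 = 32.308 V; V_B = 240 × 162/624 = 62.308 V; V_C = 240 × 123/624 = 47.308 V.
P_out = V_A I_A + V_B I_B + V_C I_C = 32.308×3.69 + 62.308×1.93 + 47.308×5.74 = 119.22 + 120.25 + 271.55 = 511.02 W.
Ideal ⇒ P_in = P_out, so I_in = P_out/V_in = 511.02/240 = 2.13 A.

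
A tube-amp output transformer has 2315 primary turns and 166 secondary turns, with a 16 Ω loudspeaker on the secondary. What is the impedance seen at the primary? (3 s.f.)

Z_p = (N_p/N_s)² × Z_s = (2315/166)² × 16 = 3110 Ω.

Z_p ≈ 3110 Ω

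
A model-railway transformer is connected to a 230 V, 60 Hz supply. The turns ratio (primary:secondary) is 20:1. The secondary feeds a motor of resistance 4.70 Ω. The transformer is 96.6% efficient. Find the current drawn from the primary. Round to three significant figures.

I_p ≈ 0.127 A

V_s = 230 × 1/20 = 11.500 V.
I_s = V_s/R = 11.500/4.70 = 2.4468 A.
P_out = V_s I_s = 11.500 × 2.4468 = 28.138 W.
P_in = P_out/η = 28.138/0.966 = 29.129 W.
I_p = P_in/V_p = 29.129/230 = 0.127 A.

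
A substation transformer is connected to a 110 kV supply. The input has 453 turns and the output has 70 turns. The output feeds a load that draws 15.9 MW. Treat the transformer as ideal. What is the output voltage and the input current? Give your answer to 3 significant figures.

V_out = V_in × N_out/N_in = 110000 × 70/453 = 16998 V.
I_out = P/V_out = 1.59×10^7/16998 = 935.42 A.
I_in = I_out × N_out/N_in = 935.42 × 70/453 = 145 A.

V_out ≈ 17000 V, I_in ≈ 145 A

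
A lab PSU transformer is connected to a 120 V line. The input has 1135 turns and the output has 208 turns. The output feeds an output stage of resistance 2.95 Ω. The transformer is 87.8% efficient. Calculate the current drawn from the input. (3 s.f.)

V_out = 120 × 208/1135 = 21.991 V.
I_out = V_out/R = 21.991/2.95 = 7.4546 A.
P_out = V_out I_out = 21.991 × 7.4546 = 163.94 W.
P_in = P_out/η = 163.94/0.878 = 186.72 W.
I_in = P_in/V_in = 186.72/120 = 1.56 A.

I_in ≈ 1.56 A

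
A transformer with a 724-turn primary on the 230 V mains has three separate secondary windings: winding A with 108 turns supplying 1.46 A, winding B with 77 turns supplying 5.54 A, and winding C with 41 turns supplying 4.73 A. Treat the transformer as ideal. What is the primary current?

I_p ≈ 1.07 A

V_A = 230 × 108/724 = 34.309 V; V_B = 230 × 77/724 = 24.461 V; V_C = 230 × 41/724 = 13.025 V.
P_out = V_A I_A + V_B I_B + V_C I_C = 34.309×1.46 + 24.461×5.54 + 13.025×4.73 = 50.092 + 135.52 + 61.608 = 247.22 W.
Ideal ⇒ P_in = P_out, so I_p = P_out/V_p = 247.22/230 = 1.07 A.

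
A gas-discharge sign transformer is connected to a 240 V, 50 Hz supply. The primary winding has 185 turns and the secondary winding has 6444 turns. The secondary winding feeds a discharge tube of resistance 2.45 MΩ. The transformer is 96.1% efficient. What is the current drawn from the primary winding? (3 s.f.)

V_s = 240 × 6444/185 = 8359.8 V.
I_s = V_s/R = 8359.8/(2.45×10^6) = 0.0034122 A.
P_out = V_s I_s = 8359.8 × 0.0034122 = 28.525 W.
P_in = P_out/η = 28.525/0.961 = 29.683 W.
I_p = P_in/V_p = 29.683/240 = 0.124 A.

I_p ≈ 0.124 A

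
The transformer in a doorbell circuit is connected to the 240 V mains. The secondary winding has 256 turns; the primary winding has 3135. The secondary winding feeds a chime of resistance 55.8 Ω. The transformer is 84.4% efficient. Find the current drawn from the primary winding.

I_p ≈ 0.0340 A

V_s = 240 × 256/3135 = 19.598 V.
I_s = V_s/R = 19.598/55.8 = 0.35122 A.
P_out = V_s I_s = 19.598 × 0.35122 = 6.8832 W.
P_in = P_out/η = 6.8832/0.844 = 8.1555 W.
I_p = P_in/V_p = 8.1555/240 = 0.0340 A.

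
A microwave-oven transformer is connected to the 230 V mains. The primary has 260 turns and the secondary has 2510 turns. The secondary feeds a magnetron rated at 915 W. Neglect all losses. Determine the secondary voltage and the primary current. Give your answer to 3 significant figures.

V_s = V_p × N_s/N_p = 230 × 2510/260 = 2220.4 V.
I_s = P/V_s = 915/2220.4 = 0.41209 A.
I_p = I_s × N_s/N_p = 0.41209 × 2510/260 = 3.98 A.

V_s ≈ 2220 V, I_p ≈ 3.98 A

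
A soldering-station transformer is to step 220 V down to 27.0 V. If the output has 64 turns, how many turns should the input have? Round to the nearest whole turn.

N_in = 521 turns

N_in/N_out = V_in/V_out, so N_in = 64 × 220/27.0 = 521.5 ≈ 521 turns.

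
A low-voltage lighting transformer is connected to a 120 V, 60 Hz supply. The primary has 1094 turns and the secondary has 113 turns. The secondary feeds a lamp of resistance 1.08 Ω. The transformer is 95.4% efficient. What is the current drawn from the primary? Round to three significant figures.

V_s = 120 × 113/1094 = 12.395 V.
I_s = V_s/R = 12.395/1.08 = 11.477 A.
P_out = V_s I_s = 12.395 × 11.477 = 142.25 W.
P_in = P_out/η = 142.25/0.954 = 149.11 W.
I_p = P_in/V_p = 149.11/120 = 1.24 A.

I_p ≈ 1.24 A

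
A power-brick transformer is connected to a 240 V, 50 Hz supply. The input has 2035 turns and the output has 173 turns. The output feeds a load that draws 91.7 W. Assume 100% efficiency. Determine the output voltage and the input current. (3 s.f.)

V_out ≈ 20.4 V, I_in ≈ 0.382 A

V_out = V_in × N_out/N_in = 240 × 173/2035 = 20.403 V.
I_out = P/V_out = 91.7/20.403 = 4.4944 A.
I_in = I_out × N_out/N_in = 4.4944 × 173/2035 = 0.382 A.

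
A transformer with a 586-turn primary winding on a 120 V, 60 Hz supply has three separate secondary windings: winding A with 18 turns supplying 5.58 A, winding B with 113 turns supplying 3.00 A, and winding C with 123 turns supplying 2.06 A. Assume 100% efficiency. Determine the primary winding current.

I_p ≈ 1.18 A

V_A = 120 × 18/586 = 3.6860 V; V_B = 120 × 113/586 = 23.140 V; V_C = 120 × 123/586 = 25.188 V.
P_out = V_A I_A + V_B I_B + V_C I_C = 3.6860×5.58 + 23.140×3.00 + 25.188×2.06 = 20.568 + 69.420 + 51.887 = 141.87 W.
Ideal ⇒ P_in = P_out, so I_p = P_out/V_p = 141.87/120 = 1.18 A.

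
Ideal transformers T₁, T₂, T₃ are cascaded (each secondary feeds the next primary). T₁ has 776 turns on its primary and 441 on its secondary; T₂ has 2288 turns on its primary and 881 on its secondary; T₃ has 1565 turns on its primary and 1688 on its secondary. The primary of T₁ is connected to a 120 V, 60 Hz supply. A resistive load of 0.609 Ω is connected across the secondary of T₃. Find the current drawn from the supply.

I_supply ≈ 11.0 A

After T₁: V = 120.00 × 441/776 = 68.196 V.
After T₂: V = 68.196 × 881/2288 = 26.259 V.
After T₃: V = 26.259 × 1688/1565 = 28.323 V.
I_load = 28.323/0.609 = 46.507 A, so P_out = 28.323 × 46.507 = 1317.2 W.
All ideal ⇒ P_in = P_out, so I_supply = 1317.2/120 = 11.0 A.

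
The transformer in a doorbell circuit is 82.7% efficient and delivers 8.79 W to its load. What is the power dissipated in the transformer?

P_in = P_out/η = 8.79/0.827 = 10.6288 W.
P_loss = P_in − P_out = 10.6288 − 8.79 = 1.84 W.

P_loss ≈ 1.84 W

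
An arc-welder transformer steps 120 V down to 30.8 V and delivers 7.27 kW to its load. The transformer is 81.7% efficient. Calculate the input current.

I_in ≈ 74.2 A

P_in = P_out/η = 7270/0.817 = 8898.4 W.
I_in = P_in/V_in = 8898.4/120 = 74.2 A.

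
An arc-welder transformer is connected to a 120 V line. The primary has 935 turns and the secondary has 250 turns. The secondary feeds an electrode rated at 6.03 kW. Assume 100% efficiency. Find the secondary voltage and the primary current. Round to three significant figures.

V_s = V_p × N_s/N_p = 120 × 250/935 = 32.086 V.
I_s = P/V_s = 6030/32.086 = 187.94 A.
I_p = I_s × N_s/N_p = 187.94 × 250/935 = 50.2 A.

V_s ≈ 32.1 V, I_p ≈ 50.2 A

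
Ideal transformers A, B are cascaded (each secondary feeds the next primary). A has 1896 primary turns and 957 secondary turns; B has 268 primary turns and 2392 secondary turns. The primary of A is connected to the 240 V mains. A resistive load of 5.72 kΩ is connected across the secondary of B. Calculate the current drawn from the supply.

After A: V = 240.00 × 957/1896 = 121.14 V.
After B: V = 121.14 × 2392/268 = 1081.2 V.
I_load = 1081.2/5720 = 0.18902 A, so P_out = 1081.2 × 0.18902 = 204.37 W.
All ideal ⇒ P_in = P_out, so I_supply = 204.37/240 = 0.852 A.

I_supply ≈ 0.852 A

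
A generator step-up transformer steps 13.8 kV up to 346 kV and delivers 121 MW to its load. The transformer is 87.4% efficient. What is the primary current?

P_in = P_out/η = 1.21×10^8/0.874 = 1.3844×10^8 W.
I_p = P_in/V_p = 1.3844×10^8/13800 = 10000 A.

I_p ≈ 10000 A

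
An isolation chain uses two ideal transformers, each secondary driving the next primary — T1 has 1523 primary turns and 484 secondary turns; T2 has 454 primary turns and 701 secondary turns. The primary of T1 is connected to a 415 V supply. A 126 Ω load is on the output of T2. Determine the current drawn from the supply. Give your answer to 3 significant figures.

I_supply ≈ 0.793 A

Secondary of T1: V = 415.00 × 484/1523 = 131.88 V.
Secondary of T2: V = 131.88 × 701/454 = 203.64 V.
I_load = 203.64/126 = 1.6162 A, so P_out = 203.64 × 1.6162 = 329.11 W.
All ideal ⇒ P_in = P_out, so I_supply = 329.11/415 = 0.793 A.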